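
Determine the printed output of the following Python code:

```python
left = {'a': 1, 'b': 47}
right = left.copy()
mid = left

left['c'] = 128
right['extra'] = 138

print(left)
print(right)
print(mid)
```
{'a': 1, 'b': 47, 'c': 128}
{'a': 1, 'b': 47, 'extra': 138}
{'a': 1, 'b': 47, 'c': 128}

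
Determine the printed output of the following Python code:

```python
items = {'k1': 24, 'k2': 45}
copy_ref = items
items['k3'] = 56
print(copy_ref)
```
{'k1': 24, 'k2': 45, 'k3': 56}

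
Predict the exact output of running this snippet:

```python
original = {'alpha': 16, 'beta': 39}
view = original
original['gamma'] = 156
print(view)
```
{'alpha': 16, 'beta': 39, 'gamma': 156}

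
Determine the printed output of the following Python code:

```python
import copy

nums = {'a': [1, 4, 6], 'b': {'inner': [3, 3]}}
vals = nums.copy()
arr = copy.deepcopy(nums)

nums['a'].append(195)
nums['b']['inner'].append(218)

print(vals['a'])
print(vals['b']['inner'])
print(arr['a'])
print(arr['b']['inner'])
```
[1, 4, 6, 195]
[3, 3, 218]
[1, 4, 6]
[3, 3]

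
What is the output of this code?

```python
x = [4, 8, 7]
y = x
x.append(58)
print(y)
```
[4, 8, 7, 58]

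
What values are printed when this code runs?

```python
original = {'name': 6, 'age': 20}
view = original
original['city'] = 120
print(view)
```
{'name': 6, 'age': 20, 'city': 120}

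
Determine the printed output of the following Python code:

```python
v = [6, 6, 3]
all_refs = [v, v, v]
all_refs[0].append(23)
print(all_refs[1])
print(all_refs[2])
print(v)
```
[6, 6, 3, 23]
[6, 6, 3, 23]
[6, 6, 3, 23]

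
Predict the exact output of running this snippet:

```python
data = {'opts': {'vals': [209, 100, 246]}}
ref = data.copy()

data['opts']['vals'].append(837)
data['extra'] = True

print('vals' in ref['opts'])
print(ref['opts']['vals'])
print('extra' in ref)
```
True
[209, 100, 246, 837]
False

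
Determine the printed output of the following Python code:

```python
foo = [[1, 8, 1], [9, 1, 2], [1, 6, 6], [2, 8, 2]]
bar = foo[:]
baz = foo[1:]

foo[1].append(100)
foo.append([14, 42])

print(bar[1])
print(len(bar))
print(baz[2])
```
[9, 1, 2, 100]
4
[2, 8, 2]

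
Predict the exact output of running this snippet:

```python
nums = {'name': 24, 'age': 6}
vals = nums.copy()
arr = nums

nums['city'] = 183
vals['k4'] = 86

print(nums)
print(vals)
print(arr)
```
{'name': 24, 'age': 6, 'city': 183}
{'name': 24, 'age': 6, 'k4': 86}
{'name': 24, 'age': 6, 'city': 183}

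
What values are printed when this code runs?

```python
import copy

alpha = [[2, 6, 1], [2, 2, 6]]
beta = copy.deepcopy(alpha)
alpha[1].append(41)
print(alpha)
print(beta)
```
[[2, 6, 1], [2, 2, 6, 41]]
[[2, 6, 1], [2, 2, 6]]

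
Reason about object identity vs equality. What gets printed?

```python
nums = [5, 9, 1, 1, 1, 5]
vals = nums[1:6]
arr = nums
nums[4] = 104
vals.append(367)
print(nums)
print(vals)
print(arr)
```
[5, 9, 1, 1, 104, 5]
[9, 1, 1, 1, 5, 367]
[5, 9, 1, 1, 104, 5]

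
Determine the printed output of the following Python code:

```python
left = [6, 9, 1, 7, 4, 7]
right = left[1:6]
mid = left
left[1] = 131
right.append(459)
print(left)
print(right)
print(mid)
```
[6, 131, 1, 7, 4, 7]
[9, 1, 7, 4, 7, 459]
[6, 131, 1, 7, 4, 7]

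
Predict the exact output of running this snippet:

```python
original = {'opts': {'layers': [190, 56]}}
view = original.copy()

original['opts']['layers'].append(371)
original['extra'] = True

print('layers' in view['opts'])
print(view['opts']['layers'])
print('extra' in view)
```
True
[190, 56, 371]
False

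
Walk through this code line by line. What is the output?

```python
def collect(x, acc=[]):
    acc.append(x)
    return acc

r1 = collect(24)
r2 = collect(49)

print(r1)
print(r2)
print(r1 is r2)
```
[24, 49]
[24, 49]
True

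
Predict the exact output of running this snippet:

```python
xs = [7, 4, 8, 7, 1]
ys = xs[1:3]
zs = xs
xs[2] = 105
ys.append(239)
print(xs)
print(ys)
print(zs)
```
[7, 4, 105, 7, 1]
[4, 8, 239]
[7, 4, 105, 7, 1]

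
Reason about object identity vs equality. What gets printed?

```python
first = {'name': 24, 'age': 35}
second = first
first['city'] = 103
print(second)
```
{'name': 24, 'age': 35, 'city': 103}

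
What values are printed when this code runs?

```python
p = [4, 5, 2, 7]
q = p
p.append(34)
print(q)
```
[4, 5, 2, 7, 34]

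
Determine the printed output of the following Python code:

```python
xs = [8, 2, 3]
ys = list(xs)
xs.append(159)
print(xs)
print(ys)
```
[8, 2, 3, 159]
[8, 2, 3]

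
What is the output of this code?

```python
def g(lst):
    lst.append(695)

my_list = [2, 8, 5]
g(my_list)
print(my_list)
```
[2, 8, 5, 695]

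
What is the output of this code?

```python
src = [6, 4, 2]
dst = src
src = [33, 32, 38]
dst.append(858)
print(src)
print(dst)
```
[33, 32, 38]
[6, 4, 2, 858]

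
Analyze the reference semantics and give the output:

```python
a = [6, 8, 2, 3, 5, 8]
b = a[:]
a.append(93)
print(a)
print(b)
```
[6, 8, 2, 3, 5, 8, 93]
[6, 8, 2, 3, 5, 8]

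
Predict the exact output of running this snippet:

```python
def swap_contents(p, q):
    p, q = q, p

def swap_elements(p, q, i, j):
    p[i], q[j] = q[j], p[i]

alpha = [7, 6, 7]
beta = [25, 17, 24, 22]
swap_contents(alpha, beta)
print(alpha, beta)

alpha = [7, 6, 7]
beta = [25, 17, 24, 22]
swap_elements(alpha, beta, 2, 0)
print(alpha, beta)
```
[7, 6, 7] [25, 17, 24, 22]
[7, 6, 25] [7, 17, 24, 22]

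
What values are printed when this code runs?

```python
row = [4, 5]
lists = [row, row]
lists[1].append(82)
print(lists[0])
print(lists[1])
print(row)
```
[4, 5, 82]
[4, 5, 82]
[4, 5, 82]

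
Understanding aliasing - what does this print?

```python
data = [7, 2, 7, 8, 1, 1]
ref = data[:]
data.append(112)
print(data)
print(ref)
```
[7, 2, 7, 8, 1, 1, 112]
[7, 2, 7, 8, 1, 1]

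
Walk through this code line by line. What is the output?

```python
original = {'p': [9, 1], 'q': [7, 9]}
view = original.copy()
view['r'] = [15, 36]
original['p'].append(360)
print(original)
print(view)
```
{'p': [9, 1, 360], 'q': [7, 9]}
{'p': [9, 1, 360], 'q': [7, 9], 'r': [15, 36]}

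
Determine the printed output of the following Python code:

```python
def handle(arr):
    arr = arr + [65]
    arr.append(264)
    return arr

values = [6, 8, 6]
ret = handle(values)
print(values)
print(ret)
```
[6, 8, 6]
[6, 8, 6, 65, 264]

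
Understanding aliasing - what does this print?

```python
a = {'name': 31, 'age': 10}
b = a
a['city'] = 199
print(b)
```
{'name': 31, 'age': 10, 'city': 199}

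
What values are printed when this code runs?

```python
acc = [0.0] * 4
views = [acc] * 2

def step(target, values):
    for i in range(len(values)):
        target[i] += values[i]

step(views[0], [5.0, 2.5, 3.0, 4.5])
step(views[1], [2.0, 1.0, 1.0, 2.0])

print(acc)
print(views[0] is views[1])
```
[7.0, 3.5, 4.0, 6.5]
True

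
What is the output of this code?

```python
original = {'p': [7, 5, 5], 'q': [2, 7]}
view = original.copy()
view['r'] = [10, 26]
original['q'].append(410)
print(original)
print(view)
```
{'p': [7, 5, 5], 'q': [2, 7, 410]}
{'p': [7, 5, 5], 'q': [2, 7, 410], 'r': [10, 26]}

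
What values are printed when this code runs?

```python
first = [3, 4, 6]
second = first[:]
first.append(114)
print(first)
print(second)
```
[3, 4, 6, 114]
[3, 4, 6]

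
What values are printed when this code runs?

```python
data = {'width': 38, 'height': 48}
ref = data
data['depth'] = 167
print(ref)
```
{'width': 38, 'height': 48, 'depth': 167}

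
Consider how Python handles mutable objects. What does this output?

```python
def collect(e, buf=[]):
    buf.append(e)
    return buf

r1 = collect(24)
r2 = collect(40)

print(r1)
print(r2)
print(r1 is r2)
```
[24, 40]
[24, 40]
True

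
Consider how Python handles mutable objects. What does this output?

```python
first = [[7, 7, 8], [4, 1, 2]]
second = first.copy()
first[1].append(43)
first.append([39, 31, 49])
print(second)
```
[[7, 7, 8], [4, 1, 2, 43]]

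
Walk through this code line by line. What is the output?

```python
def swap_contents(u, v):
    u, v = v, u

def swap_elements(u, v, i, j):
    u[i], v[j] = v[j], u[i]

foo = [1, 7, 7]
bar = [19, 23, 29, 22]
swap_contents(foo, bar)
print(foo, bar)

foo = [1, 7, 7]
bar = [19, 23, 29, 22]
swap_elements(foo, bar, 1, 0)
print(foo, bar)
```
[1, 7, 7] [19, 23, 29, 22]
[1, 19, 7] [7, 23, 29, 22]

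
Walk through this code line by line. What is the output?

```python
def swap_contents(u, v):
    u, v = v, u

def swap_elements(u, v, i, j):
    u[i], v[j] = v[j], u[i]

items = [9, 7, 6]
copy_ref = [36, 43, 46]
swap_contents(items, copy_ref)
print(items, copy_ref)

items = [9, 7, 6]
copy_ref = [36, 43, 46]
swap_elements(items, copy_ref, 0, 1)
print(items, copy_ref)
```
[9, 7, 6] [36, 43, 46]
[43, 7, 6] [36, 9, 46]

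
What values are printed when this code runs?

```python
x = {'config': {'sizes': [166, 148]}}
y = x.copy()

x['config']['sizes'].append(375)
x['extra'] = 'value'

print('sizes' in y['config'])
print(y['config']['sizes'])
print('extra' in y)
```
True
[166, 148, 375]
False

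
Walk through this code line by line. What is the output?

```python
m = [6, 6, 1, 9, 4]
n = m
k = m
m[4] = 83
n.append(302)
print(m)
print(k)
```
[6, 6, 1, 9, 83, 302]
[6, 6, 1, 9, 83, 302]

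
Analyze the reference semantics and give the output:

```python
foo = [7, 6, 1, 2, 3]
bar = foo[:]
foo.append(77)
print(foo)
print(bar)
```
[7, 6, 1, 2, 3, 77]
[7, 6, 1, 2, 3]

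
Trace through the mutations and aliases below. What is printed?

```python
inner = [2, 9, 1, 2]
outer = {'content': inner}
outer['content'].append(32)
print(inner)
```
[2, 9, 1, 2, 32]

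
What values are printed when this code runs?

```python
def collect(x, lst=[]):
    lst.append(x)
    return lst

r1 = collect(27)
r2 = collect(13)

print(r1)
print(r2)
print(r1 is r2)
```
[27, 13]
[27, 13]
True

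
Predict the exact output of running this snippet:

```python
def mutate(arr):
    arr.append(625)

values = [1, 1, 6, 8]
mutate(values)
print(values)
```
[1, 1, 6, 8, 625]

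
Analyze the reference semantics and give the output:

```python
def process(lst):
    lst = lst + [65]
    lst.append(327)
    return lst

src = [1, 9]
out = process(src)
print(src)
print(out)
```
[1, 9]
[1, 9, 65, 327]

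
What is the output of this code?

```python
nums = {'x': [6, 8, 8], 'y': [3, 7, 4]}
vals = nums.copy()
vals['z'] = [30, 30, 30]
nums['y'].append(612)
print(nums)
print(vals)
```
{'x': [6, 8, 8], 'y': [3, 7, 4, 612]}
{'x': [6, 8, 8], 'y': [3, 7, 4, 612], 'z': [30, 30, 30]}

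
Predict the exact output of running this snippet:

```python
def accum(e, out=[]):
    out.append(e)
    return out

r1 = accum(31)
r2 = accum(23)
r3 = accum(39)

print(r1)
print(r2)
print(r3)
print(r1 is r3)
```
[31, 23, 39]
[31, 23, 39]
[31, 23, 39]
True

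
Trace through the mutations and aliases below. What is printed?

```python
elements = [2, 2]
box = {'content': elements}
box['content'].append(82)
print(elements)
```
[2, 2, 82]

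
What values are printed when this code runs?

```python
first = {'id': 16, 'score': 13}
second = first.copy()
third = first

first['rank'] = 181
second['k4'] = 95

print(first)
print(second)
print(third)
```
{'id': 16, 'score': 13, 'rank': 181}
{'id': 16, 'score': 13, 'k4': 95}
{'id': 16, 'score': 13, 'rank': 181}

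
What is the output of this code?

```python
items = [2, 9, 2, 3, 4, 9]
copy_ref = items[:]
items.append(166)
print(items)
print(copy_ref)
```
[2, 9, 2, 3, 4, 9, 166]
[2, 9, 2, 3, 4, 9]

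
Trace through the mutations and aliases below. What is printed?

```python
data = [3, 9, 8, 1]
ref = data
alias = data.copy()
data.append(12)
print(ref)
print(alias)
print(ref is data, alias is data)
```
[3, 9, 8, 1, 12]
[3, 9, 8, 1]
True False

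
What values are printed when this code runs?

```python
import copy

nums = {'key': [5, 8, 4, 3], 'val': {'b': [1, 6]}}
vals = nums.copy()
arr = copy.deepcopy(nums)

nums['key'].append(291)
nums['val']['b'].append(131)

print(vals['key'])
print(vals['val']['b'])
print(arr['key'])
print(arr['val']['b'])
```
[5, 8, 4, 3, 291]
[1, 6, 131]
[5, 8, 4, 3]
[1, 6]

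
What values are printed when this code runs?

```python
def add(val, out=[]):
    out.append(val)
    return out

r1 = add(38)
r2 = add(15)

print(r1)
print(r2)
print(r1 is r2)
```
[38, 15]
[38, 15]
True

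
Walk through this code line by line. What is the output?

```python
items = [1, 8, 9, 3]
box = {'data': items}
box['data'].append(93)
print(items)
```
[1, 8, 9, 3, 93]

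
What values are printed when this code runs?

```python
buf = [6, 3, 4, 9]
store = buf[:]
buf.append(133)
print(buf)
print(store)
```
[6, 3, 4, 9, 133]
[6, 3, 4, 9]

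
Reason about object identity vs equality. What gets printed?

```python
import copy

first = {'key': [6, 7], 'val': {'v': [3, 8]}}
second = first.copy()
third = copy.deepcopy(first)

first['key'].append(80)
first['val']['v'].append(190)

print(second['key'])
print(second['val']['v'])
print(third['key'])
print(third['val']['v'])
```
[6, 7, 80]
[3, 8, 190]
[6, 7]
[3, 8]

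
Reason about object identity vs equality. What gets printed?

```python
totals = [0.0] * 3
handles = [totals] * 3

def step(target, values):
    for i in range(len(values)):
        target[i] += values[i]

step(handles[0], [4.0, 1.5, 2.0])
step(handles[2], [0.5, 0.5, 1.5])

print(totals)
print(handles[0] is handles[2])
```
[4.5, 2.0, 3.5]
True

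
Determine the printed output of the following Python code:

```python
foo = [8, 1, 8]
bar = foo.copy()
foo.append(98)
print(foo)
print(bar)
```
[8, 1, 8, 98]
[8, 1, 8]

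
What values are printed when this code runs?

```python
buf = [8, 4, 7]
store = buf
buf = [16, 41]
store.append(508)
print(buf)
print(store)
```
[16, 41]
[8, 4, 7, 508]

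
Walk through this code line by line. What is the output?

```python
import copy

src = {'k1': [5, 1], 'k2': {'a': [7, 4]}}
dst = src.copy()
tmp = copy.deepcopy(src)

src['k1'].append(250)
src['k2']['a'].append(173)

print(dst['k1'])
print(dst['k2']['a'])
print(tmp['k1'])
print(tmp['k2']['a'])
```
[5, 1, 250]
[7, 4, 173]
[5, 1]
[7, 4]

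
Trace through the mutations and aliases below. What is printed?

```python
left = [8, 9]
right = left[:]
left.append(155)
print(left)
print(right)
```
[8, 9, 155]
[8, 9]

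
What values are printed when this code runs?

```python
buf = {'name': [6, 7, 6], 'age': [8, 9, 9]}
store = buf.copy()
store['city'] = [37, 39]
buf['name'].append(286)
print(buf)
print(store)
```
{'name': [6, 7, 6, 286], 'age': [8, 9, 9]}
{'name': [6, 7, 6, 286], 'age': [8, 9, 9], 'city': [37, 39]}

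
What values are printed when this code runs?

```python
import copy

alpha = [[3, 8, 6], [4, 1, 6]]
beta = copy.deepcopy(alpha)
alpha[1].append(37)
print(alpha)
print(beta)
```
[[3, 8, 6], [4, 1, 6, 37]]
[[3, 8, 6], [4, 1, 6]]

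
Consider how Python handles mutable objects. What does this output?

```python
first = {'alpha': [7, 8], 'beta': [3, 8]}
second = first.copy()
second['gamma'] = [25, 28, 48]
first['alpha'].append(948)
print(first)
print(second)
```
{'alpha': [7, 8, 948], 'beta': [3, 8]}
{'alpha': [7, 8, 948], 'beta': [3, 8], 'gamma': [25, 28, 48]}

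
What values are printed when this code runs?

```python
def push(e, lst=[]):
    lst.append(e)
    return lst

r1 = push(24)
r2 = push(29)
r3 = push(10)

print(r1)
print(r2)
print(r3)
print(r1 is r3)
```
[24, 29, 10]
[24, 29, 10]
[24, 29, 10]
True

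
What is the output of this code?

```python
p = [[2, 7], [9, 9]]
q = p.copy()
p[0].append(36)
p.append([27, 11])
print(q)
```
[[2, 7, 36], [9, 9]]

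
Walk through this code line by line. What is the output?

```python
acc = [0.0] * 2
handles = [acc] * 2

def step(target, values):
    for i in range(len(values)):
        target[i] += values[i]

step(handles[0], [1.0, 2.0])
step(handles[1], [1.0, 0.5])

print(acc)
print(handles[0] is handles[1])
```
[2.0, 2.5]
True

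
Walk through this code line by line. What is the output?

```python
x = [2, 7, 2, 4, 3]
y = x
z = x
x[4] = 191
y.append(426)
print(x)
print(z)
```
[2, 7, 2, 4, 191, 426]
[2, 7, 2, 4, 191, 426]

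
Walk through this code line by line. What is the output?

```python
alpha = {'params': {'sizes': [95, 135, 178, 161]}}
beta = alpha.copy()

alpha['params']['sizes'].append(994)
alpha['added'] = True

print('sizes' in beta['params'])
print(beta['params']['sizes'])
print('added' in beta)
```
True
[95, 135, 178, 161, 994]
False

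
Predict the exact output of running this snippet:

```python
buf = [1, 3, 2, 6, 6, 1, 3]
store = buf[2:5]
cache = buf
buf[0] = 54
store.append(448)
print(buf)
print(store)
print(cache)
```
[54, 3, 2, 6, 6, 1, 3]
[2, 6, 6, 448]
[54, 3, 2, 6, 6, 1, 3]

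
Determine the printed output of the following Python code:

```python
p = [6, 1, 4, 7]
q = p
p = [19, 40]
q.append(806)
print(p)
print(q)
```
[19, 40]
[6, 1, 4, 7, 806]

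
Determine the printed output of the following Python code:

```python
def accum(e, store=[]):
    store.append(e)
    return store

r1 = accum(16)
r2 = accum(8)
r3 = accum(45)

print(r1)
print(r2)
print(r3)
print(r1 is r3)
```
[16, 8, 45]
[16, 8, 45]
[16, 8, 45]
True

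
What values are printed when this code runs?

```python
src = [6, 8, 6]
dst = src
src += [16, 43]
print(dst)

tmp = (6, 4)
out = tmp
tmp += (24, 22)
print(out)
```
[6, 8, 6, 16, 43]
(6, 4)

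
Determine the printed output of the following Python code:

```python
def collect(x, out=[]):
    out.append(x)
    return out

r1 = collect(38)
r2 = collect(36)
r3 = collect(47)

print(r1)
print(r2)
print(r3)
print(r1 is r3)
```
[38, 36, 47]
[38, 36, 47]
[38, 36, 47]
True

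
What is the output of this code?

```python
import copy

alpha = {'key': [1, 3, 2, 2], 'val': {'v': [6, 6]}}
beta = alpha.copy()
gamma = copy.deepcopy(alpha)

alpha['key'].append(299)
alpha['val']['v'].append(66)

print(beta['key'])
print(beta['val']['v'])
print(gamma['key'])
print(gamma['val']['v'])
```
[1, 3, 2, 2, 299]
[6, 6, 66]
[1, 3, 2, 2]
[6, 6]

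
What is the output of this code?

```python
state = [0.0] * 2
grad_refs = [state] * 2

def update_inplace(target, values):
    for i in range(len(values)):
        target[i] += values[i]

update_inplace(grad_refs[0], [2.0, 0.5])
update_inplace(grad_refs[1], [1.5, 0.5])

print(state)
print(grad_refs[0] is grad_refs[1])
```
[3.5, 1.0]
True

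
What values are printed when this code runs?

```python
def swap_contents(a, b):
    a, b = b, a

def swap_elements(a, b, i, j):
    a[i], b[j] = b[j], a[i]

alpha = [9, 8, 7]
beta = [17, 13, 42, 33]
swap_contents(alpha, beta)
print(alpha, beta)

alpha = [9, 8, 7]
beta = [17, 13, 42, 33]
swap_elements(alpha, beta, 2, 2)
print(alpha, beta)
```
[9, 8, 7] [17, 13, 42, 33]
[9, 8, 42] [17, 13, 7, 33]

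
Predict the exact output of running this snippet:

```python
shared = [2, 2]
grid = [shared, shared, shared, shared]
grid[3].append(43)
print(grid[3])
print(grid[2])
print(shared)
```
[2, 2, 43]
[2, 2, 43]
[2, 2, 43]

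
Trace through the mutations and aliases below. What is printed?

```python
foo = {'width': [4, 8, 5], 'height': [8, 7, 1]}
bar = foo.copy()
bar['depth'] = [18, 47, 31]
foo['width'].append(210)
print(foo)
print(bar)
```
{'width': [4, 8, 5, 210], 'height': [8, 7, 1]}
{'width': [4, 8, 5, 210], 'height': [8, 7, 1], 'depth': [18, 47, 31]}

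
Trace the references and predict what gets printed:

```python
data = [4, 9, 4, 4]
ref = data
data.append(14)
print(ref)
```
[4, 9, 4, 4, 14]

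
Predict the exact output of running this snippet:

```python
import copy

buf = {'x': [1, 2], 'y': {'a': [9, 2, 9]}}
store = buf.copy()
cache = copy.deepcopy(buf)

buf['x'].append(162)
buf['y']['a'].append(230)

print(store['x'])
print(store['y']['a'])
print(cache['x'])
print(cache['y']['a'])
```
[1, 2, 162]
[9, 2, 9, 230]
[1, 2]
[9, 2, 9]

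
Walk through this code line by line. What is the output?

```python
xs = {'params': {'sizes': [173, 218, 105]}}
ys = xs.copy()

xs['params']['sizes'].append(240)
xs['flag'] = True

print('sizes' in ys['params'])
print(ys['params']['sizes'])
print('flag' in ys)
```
True
[173, 218, 105, 240]
False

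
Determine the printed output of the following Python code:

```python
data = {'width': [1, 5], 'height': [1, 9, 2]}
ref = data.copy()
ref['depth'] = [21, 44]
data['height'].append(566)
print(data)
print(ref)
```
{'width': [1, 5], 'height': [1, 9, 2, 566]}
{'width': [1, 5], 'height': [1, 9, 2, 566], 'depth': [21, 44]}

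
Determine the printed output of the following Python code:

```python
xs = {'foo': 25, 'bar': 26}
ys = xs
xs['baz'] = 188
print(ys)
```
{'foo': 25, 'bar': 26, 'baz': 188}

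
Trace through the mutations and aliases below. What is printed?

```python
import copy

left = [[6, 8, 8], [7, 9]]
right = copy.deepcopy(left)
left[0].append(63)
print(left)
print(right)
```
[[6, 8, 8, 63], [7, 9]]
[[6, 8, 8], [7, 9]]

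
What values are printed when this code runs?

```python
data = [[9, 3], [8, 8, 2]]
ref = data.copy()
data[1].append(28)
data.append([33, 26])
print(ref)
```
[[9, 3], [8, 8, 2, 28]]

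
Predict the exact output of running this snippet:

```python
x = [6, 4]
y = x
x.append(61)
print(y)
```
[6, 4, 61]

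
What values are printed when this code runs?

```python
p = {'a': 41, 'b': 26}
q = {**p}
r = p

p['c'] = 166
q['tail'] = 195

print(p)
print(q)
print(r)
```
{'a': 41, 'b': 26, 'c': 166}
{'a': 41, 'b': 26, 'tail': 195}
{'a': 41, 'b': 26, 'c': 166}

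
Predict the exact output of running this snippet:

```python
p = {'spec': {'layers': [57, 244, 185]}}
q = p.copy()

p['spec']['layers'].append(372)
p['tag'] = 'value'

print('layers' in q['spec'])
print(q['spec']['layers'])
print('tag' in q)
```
True
[57, 244, 185, 372]
False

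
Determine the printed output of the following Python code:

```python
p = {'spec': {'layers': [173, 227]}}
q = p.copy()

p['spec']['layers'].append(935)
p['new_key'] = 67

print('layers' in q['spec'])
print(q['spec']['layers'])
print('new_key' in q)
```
True
[173, 227, 935]
False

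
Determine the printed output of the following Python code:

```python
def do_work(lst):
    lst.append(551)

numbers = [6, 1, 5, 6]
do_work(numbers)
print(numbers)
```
[6, 1, 5, 6, 551]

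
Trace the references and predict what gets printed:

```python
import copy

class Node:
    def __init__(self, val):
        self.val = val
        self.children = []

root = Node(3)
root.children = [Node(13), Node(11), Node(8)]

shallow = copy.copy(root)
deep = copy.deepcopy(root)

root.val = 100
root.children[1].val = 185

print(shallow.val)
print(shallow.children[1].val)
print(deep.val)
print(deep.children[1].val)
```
3
185
3
11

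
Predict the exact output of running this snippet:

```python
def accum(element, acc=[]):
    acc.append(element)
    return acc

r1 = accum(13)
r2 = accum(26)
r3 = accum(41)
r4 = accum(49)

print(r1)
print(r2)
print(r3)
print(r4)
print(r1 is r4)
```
[13, 26, 41, 49]
[13, 26, 41, 49]
[13, 26, 41, 49]
[13, 26, 41, 49]
True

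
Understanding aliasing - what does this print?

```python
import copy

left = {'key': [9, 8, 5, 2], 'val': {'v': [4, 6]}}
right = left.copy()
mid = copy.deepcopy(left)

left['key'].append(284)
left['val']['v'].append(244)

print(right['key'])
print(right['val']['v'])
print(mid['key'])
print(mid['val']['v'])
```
[9, 8, 5, 2, 284]
[4, 6, 244]
[9, 8, 5, 2]
[4, 6]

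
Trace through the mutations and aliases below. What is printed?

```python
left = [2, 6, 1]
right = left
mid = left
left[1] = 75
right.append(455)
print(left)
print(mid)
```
[2, 75, 1, 455]
[2, 75, 1, 455]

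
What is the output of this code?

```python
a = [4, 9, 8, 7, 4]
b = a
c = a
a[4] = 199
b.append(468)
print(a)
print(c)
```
[4, 9, 8, 7, 199, 468]
[4, 9, 8, 7, 199, 468]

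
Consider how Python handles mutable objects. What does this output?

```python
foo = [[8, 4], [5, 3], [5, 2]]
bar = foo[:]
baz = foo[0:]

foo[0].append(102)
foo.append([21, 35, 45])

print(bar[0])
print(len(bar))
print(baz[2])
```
[8, 4, 102]
3
[5, 2]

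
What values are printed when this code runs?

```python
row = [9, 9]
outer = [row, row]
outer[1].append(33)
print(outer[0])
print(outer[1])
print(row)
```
[9, 9, 33]
[9, 9, 33]
[9, 9, 33]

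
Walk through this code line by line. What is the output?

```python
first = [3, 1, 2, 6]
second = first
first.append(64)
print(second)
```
[3, 1, 2, 6, 64]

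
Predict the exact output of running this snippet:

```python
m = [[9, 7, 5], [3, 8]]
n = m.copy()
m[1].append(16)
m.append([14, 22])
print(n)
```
[[9, 7, 5], [3, 8, 16]]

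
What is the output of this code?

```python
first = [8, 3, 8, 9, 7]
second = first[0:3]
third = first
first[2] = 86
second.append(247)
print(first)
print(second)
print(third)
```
[8, 3, 86, 9, 7]
[8, 3, 8, 247]
[8, 3, 86, 9, 7]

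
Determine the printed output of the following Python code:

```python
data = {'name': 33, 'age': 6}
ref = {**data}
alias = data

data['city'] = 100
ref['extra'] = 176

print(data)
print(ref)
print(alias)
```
{'name': 33, 'age': 6, 'city': 100}
{'name': 33, 'age': 6, 'extra': 176}
{'name': 33, 'age': 6, 'city': 100}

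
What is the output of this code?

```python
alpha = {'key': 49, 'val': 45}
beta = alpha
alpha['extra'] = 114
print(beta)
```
{'key': 49, 'val': 45, 'extra': 114}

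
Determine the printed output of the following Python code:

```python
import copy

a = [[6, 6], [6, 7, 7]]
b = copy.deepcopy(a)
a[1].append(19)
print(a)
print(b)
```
[[6, 6], [6, 7, 7, 19]]
[[6, 6], [6, 7, 7]]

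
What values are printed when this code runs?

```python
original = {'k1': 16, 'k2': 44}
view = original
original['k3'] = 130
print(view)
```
{'k1': 16, 'k2': 44, 'k3': 130}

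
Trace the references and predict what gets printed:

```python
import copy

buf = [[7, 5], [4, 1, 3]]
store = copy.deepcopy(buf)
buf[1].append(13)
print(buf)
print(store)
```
[[7, 5], [4, 1, 3, 13]]
[[7, 5], [4, 1, 3]]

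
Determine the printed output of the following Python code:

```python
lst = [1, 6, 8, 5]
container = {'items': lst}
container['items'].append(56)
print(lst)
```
[1, 6, 8, 5, 56]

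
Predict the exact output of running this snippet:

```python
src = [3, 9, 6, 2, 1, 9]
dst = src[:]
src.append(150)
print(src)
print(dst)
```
[3, 9, 6, 2, 1, 9, 150]
[3, 9, 6, 2, 1, 9]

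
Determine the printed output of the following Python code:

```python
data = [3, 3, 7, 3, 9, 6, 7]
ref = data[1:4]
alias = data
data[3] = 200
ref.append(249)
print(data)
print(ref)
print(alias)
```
[3, 3, 7, 200, 9, 6, 7]
[3, 7, 3, 249]
[3, 3, 7, 200, 9, 6, 7]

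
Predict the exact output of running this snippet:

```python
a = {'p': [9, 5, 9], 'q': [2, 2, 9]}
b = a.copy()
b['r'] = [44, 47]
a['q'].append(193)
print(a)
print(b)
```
{'p': [9, 5, 9], 'q': [2, 2, 9, 193]}
{'p': [9, 5, 9], 'q': [2, 2, 9, 193], 'r': [44, 47]}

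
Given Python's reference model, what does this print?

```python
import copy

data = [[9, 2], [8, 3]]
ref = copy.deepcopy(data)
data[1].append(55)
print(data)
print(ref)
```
[[9, 2], [8, 3, 55]]
[[9, 2], [8, 3]]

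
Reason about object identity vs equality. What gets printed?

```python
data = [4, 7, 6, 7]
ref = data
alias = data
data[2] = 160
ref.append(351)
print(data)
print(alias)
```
[4, 7, 160, 7, 351]
[4, 7, 160, 7, 351]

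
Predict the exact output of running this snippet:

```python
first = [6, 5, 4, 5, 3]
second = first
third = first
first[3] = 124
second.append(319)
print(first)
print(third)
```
[6, 5, 4, 124, 3, 319]
[6, 5, 4, 124, 3, 319]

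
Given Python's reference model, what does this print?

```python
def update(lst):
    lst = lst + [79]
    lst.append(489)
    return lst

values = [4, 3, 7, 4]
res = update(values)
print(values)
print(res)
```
[4, 3, 7, 4]
[4, 3, 7, 4, 79, 489]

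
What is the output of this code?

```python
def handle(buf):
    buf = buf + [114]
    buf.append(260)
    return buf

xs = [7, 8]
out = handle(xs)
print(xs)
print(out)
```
[7, 8]
[7, 8, 114, 260]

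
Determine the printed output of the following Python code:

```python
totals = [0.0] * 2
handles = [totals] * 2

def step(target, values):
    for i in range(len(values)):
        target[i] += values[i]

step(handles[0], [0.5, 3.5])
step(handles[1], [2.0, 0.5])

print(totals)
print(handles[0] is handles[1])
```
[2.5, 4.0]
True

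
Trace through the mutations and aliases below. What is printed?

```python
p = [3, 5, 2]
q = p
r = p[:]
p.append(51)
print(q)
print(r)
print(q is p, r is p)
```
[3, 5, 2, 51]
[3, 5, 2]
True False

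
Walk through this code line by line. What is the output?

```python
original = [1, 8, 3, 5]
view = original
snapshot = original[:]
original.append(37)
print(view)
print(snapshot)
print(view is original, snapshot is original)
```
[1, 8, 3, 5, 37]
[1, 8, 3, 5]
True False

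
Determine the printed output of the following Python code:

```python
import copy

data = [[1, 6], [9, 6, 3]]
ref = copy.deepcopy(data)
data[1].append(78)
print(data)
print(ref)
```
[[1, 6], [9, 6, 3, 78]]
[[1, 6], [9, 6, 3]]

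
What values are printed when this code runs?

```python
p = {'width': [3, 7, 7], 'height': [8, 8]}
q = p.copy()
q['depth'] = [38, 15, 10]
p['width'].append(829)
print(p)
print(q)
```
{'width': [3, 7, 7, 829], 'height': [8, 8]}
{'width': [3, 7, 7, 829], 'height': [8, 8], 'depth': [38, 15, 10]}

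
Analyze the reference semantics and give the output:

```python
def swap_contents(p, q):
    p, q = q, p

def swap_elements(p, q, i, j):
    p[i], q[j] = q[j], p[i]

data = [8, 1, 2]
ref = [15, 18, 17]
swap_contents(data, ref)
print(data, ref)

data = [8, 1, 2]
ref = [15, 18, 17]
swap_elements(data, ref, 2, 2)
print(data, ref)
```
[8, 1, 2] [15, 18, 17]
[8, 1, 17] [15, 18, 2]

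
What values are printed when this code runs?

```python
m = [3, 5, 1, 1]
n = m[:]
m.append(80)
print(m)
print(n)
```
[3, 5, 1, 1, 80]
[3, 5, 1, 1]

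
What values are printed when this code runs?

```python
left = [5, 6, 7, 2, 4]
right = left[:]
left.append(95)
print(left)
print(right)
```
[5, 6, 7, 2, 4, 95]
[5, 6, 7, 2, 4]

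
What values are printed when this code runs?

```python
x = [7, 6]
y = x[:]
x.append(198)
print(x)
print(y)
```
[7, 6, 198]
[7, 6]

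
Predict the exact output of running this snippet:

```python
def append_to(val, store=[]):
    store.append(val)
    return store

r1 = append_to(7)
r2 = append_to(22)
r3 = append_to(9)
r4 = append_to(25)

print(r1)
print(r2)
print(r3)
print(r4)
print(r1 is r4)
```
[7, 22, 9, 25]
[7, 22, 9, 25]
[7, 22, 9, 25]
[7, 22, 9, 25]
True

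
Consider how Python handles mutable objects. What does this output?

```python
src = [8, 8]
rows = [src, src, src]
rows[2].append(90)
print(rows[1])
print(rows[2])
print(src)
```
[8, 8, 90]
[8, 8, 90]
[8, 8, 90]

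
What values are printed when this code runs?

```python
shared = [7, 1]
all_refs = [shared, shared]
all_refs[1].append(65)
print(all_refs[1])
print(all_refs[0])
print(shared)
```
[7, 1, 65]
[7, 1, 65]
[7, 1, 65]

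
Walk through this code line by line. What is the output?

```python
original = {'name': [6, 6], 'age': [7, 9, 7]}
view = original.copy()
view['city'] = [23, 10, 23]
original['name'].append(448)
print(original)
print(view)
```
{'name': [6, 6, 448], 'age': [7, 9, 7]}
{'name': [6, 6, 448], 'age': [7, 9, 7], 'city': [23, 10, 23]}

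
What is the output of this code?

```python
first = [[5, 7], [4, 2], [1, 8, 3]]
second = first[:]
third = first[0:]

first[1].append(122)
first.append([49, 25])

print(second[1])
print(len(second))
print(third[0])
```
[4, 2, 122]
3
[5, 7]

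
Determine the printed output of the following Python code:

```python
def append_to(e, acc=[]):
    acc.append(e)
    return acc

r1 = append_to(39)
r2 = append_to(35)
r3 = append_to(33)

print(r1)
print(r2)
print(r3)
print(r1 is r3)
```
[39, 35, 33]
[39, 35, 33]
[39, 35, 33]
True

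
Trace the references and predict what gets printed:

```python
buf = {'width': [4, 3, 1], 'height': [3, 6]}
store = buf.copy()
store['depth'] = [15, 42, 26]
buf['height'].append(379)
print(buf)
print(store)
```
{'width': [4, 3, 1], 'height': [3, 6, 379]}
{'width': [4, 3, 1], 'height': [3, 6, 379], 'depth': [15, 42, 26]}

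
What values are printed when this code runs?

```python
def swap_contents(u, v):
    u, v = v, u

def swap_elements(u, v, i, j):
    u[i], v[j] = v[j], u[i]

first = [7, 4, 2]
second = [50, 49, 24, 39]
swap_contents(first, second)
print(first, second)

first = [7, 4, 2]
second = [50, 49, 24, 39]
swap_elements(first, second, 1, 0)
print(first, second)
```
[7, 4, 2] [50, 49, 24, 39]
[7, 50, 2] [4, 49, 24, 39]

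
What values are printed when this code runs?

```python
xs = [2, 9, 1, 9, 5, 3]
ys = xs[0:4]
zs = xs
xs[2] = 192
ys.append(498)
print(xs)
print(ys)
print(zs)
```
[2, 9, 192, 9, 5, 3]
[2, 9, 1, 9, 498]
[2, 9, 192, 9, 5, 3]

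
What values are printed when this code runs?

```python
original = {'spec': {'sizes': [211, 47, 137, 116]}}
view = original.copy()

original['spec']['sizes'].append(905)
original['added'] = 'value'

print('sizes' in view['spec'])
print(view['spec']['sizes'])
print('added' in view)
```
True
[211, 47, 137, 116, 905]
False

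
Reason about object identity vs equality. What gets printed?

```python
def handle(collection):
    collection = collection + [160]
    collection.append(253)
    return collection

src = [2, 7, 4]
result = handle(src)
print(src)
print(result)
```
[2, 7, 4]
[2, 7, 4, 160, 253]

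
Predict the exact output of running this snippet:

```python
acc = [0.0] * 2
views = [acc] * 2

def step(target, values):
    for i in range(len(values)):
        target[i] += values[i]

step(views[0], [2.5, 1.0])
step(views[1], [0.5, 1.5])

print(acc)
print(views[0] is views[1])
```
[3.0, 2.5]
True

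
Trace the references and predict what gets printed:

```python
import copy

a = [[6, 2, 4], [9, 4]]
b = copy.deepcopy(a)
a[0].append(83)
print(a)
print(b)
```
[[6, 2, 4, 83], [9, 4]]
[[6, 2, 4], [9, 4]]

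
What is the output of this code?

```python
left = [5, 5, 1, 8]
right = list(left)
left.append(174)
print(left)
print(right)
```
[5, 5, 1, 8, 174]
[5, 5, 1, 8]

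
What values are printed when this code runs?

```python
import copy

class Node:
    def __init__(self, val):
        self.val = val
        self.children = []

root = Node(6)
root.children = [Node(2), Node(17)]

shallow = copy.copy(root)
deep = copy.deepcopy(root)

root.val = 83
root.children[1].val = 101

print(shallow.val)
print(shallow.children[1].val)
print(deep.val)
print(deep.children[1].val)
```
6
101
6
17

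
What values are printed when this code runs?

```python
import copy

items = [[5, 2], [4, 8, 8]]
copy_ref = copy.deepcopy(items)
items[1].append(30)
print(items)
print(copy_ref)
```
[[5, 2], [4, 8, 8, 30]]
[[5, 2], [4, 8, 8]]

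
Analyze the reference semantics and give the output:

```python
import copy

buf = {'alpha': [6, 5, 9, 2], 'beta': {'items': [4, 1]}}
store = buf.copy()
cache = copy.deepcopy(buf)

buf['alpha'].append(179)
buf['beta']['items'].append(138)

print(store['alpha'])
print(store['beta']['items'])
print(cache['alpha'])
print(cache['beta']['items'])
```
[6, 5, 9, 2, 179]
[4, 1, 138]
[6, 5, 9, 2]
[4, 1]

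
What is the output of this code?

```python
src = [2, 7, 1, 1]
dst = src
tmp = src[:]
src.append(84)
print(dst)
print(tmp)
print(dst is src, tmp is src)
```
[2, 7, 1, 1, 84]
[2, 7, 1, 1]
True False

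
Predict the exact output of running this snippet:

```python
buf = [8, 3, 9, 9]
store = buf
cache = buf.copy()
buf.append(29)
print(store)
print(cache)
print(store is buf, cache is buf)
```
[8, 3, 9, 9, 29]
[8, 3, 9, 9]
True False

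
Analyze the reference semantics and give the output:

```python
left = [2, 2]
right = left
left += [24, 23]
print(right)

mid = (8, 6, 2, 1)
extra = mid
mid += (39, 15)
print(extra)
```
[2, 2, 24, 23]
(8, 6, 2, 1)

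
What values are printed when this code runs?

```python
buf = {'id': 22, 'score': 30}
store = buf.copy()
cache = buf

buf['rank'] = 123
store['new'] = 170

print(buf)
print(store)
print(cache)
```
{'id': 22, 'score': 30, 'rank': 123}
{'id': 22, 'score': 30, 'new': 170}
{'id': 22, 'score': 30, 'rank': 123}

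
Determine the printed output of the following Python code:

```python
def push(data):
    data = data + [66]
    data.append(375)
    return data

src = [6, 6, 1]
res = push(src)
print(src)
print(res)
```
[6, 6, 1]
[6, 6, 1, 66, 375]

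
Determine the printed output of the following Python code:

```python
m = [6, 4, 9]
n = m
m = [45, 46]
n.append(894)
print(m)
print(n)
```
[45, 46]
[6, 4, 9, 894]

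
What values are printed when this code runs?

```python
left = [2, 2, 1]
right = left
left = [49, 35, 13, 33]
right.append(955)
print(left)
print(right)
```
[49, 35, 13, 33]
[2, 2, 1, 955]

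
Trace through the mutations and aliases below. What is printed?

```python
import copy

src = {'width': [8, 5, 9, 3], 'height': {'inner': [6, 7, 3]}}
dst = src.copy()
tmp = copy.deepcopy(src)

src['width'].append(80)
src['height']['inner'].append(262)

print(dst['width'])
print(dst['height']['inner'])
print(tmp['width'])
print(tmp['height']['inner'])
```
[8, 5, 9, 3, 80]
[6, 7, 3, 262]
[8, 5, 9, 3]
[6, 7, 3]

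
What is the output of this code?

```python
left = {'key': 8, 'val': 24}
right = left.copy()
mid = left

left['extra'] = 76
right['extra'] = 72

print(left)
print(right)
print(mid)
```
{'key': 8, 'val': 24, 'extra': 76}
{'key': 8, 'val': 24, 'extra': 72}
{'key': 8, 'val': 24, 'extra': 76}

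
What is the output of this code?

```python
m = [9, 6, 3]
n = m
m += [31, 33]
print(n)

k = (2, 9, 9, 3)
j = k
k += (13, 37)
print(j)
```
[9, 6, 3, 31, 33]
(2, 9, 9, 3)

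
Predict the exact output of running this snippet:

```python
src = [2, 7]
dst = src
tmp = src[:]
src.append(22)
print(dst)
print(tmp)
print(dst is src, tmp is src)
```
[2, 7, 22]
[2, 7]
True False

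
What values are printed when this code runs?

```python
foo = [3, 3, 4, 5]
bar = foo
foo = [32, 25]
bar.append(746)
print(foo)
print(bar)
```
[32, 25]
[3, 3, 4, 5, 746]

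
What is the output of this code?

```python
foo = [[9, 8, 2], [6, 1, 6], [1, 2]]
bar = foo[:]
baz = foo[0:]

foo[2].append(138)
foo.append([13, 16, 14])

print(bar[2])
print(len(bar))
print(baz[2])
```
[1, 2, 138]
3
[1, 2, 138]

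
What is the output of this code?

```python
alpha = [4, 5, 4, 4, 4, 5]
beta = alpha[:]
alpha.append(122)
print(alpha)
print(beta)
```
[4, 5, 4, 4, 4, 5, 122]
[4, 5, 4, 4, 4, 5]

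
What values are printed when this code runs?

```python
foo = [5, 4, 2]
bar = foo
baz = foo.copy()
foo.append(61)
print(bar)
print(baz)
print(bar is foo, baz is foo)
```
[5, 4, 2, 61]
[5, 4, 2]
True False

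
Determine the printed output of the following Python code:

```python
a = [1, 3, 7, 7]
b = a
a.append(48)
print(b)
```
[1, 3, 7, 7, 48]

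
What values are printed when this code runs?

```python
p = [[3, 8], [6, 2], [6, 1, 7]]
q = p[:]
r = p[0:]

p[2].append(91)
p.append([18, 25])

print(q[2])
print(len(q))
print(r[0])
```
[6, 1, 7, 91]
3
[3, 8]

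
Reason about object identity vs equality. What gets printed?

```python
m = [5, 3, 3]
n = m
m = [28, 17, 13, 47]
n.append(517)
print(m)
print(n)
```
[28, 17, 13, 47]
[5, 3, 3, 517]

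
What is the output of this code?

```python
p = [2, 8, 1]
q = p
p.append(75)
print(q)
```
[2, 8, 1, 75]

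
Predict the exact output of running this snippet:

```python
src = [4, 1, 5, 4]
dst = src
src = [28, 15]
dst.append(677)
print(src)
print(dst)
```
[28, 15]
[4, 1, 5, 4, 677]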